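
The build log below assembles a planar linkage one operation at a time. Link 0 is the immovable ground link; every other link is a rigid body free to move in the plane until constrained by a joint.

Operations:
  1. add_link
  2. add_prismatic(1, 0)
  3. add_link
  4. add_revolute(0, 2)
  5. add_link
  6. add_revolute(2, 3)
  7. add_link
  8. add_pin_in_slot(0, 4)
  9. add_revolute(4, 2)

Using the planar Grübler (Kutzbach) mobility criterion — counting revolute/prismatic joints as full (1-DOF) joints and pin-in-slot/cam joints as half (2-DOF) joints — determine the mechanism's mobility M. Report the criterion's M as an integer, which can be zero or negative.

M = 3

link 0 = ground. State L|J1|J2 = 1|0|0
+link1  2|0|0
P(1,0) f=1→J1  2|1|0
+link2  3|1|0
R(0,2) f=1→J1  3|2|0
+link3  4|2|0
R(2,3) f=1→J1  4|3|0
+link4  5|3|0
PS(0,4) f=2→J2  5|3|1
R(4,2) f=1→J1  5|4|1
M = 3(5−1)−2·4−1 = 12−8−1 = 3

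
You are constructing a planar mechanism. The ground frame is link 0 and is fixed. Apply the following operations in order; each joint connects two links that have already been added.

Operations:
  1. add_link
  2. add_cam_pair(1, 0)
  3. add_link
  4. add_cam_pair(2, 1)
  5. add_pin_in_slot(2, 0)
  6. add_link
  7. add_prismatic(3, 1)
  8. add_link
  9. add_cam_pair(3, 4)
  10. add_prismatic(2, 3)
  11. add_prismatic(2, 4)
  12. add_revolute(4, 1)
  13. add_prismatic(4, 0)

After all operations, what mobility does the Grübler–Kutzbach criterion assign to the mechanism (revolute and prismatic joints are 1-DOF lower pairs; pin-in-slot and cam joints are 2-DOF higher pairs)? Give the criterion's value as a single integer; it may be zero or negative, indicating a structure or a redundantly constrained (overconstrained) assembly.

link 0 = ground. State L|J1|J2 = 1|0|0
+link1  2|0|0
C(1,0) f=2→J2  2|0|1
+link2  3|0|1
C(2,1) f=2→J2  3|0|2
PS(2,0) f=2→J2  3|0|3
+link3  4|0|3
P(3,1) f=1→J1  4|1|3
+link4  5|1|3
C(3,4) f=2→J2  5|1|4
P(2,3) f=1→J1  5|2|4
P(2,4) f=1→J1  5|3|4
R(4,1) f=1→J1  5|4|4
P(4,0) f=1→J1  5|5|4
M = 3(5−1)−2·5−4 = 12−10−4 = -2

M = -2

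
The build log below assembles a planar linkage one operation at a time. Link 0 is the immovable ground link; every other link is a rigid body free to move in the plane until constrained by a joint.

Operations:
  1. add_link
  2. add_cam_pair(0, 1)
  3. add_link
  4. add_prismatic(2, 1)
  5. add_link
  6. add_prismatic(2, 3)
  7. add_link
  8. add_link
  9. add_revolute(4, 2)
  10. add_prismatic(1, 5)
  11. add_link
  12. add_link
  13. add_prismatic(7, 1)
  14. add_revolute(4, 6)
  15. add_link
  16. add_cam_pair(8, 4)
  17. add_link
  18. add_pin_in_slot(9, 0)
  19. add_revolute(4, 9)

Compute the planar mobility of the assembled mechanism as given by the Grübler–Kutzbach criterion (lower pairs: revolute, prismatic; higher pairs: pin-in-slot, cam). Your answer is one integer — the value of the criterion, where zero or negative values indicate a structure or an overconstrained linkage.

M = 10

(L,J1,J2)=(1,0,0); link0 fixed
link1: (2,0,0)
C 0-1 [J2]: (2,0,1)
link2: (3,0,1)
P 2-1 [J1]: (3,1,1)
link3: (4,1,1)
P 2-3 [J1]: (4,2,1)
link4: (5,2,1)
link5: (6,2,1)
R 4-2 [J1]: (6,3,1)
P 1-5 [J1]: (6,4,1)
link6: (7,4,1)
link7: (8,4,1)
P 7-1 [J1]: (8,5,1)
R 4-6 [J1]: (8,6,1)
link8: (9,6,1)
C 8-4 [J2]: (9,6,2)
link9: (10,6,2)
PS 9-0 [J2]: (10,6,3)
R 4-9 [J1]: (10,7,3)
Grübler: 3·9 − 2·7 − 3 = 10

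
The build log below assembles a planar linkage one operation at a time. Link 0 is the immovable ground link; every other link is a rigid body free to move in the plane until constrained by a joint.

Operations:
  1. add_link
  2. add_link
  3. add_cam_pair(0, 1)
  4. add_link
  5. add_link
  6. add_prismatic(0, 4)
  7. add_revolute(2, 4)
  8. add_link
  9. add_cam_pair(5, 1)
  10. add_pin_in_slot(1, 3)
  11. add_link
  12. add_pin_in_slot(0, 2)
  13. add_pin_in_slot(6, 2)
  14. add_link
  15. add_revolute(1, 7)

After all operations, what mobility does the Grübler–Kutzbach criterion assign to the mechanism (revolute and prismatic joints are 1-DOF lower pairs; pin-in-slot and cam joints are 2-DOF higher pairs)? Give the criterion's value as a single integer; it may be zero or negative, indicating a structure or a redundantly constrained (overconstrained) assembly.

[1;0;0] (link 0 is ground)
L+ [2;0;0]
L+ [3;0;0]
C(0,1)∈J2 [3;0;1]
L+ [4;0;1]
L+ [5;0;1]
P(0,4)∈J1 [5;1;1]
R(2,4)∈J1 [5;2;1]
L+ [6;2;1]
C(5,1)∈J2 [6;2;2]
PS(1,3)∈J2 [6;2;3]
L+ [7;2;3]
PS(0,2)∈J2 [7;2;4]
PS(6,2)∈J2 [7;2;5]
L+ [8;2;5]
R(1,7)∈J1 [8;3;5]
mobility = 21 − 6 − 5 = 10

M = 10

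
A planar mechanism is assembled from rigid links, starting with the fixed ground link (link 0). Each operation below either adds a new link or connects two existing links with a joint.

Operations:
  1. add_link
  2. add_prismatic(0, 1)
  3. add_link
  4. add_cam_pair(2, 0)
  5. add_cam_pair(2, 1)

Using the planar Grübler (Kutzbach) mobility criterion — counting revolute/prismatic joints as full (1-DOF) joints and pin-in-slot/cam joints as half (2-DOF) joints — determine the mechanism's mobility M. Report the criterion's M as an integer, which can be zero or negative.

M = 2

(L,J1,J2)=(1,0,0); link0 fixed
link1: (2,0,0)
P 0-1 [J1]: (2,1,0)
link2: (3,1,0)
C 2-0 [J2]: (3,1,1)
C 2-1 [J2]: (3,1,2)
Grübler: 3·2 − 2·1 − 2 = 2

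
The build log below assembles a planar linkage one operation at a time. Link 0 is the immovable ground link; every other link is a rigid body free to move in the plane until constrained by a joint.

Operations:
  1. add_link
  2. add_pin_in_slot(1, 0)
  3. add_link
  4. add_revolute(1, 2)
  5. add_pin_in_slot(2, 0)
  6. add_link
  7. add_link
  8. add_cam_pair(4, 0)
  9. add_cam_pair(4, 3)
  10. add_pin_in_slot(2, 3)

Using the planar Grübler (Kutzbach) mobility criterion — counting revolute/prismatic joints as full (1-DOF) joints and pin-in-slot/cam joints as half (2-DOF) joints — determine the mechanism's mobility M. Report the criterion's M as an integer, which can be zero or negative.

M = 5

[1;0;0] (link 0 is ground)
L+ [2;0;0]
PS(1,0)∈J2 [2;0;1]
L+ [3;0;1]
R(1,2)∈J1 [3;1;1]
PS(2,0)∈J2 [3;1;2]
L+ [4;1;2]
L+ [5;1;2]
C(4,0)∈J2 [5;1;3]
C(4,3)∈J2 [5;1;4]
PS(2,3)∈J2 [5;1;5]
mobility = 12 − 2 − 5 = 5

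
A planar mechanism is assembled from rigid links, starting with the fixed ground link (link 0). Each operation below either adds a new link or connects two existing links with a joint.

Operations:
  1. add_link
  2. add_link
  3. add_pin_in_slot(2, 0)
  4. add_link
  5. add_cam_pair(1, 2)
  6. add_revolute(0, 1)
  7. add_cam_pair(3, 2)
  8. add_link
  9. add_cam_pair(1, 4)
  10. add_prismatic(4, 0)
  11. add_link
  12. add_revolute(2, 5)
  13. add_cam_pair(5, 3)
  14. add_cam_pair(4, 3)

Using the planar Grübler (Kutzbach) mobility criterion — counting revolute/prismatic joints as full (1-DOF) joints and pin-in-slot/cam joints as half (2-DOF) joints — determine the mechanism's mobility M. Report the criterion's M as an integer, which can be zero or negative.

M = 3

link 0 = ground. State L|J1|J2 = 1|0|0
+link1  2|0|0
+link2  3|0|0
PS(2,0) f=2→J2  3|0|1
+link3  4|0|1
C(1,2) f=2→J2  4|0|2
R(0,1) f=1→J1  4|1|2
C(3,2) f=2→J2  4|1|3
+link4  5|1|3
C(1,4) f=2→J2  5|1|4
P(4,0) f=1→J1  5|2|4
+link5  6|2|4
R(2,5) f=1→J1  6|3|4
C(5,3) f=2→J2  6|3|5
C(4,3) f=2→J2  6|3|6
M = 3(6−1)−2·3−6 = 15−6−6 = 3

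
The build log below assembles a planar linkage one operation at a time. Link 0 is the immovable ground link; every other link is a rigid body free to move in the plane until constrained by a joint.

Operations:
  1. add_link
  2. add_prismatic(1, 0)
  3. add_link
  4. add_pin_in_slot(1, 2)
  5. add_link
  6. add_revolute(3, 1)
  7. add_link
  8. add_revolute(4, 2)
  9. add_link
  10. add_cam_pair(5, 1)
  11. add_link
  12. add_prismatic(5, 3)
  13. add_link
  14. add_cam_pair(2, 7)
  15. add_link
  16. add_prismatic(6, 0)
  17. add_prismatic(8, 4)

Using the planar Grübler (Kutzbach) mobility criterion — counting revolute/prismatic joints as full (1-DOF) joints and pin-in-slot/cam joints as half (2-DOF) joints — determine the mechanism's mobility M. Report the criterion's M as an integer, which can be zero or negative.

M = 9

(L,J1,J2)=(1,0,0); link0 fixed
link1: (2,0,0)
P 1-0 [J1]: (2,1,0)
link2: (3,1,0)
PS 1-2 [J2]: (3,1,1)
link3: (4,1,1)
R 3-1 [J1]: (4,2,1)
link4: (5,2,1)
R 4-2 [J1]: (5,3,1)
link5: (6,3,1)
C 5-1 [J2]: (6,3,2)
link6: (7,3,2)
P 5-3 [J1]: (7,4,2)
link7: (8,4,2)
C 2-7 [J2]: (8,4,3)
link8: (9,4,3)
P 6-0 [J1]: (9,5,3)
P 8-4 [J1]: (9,6,3)
Grübler: 3·8 − 2·6 − 3 = 9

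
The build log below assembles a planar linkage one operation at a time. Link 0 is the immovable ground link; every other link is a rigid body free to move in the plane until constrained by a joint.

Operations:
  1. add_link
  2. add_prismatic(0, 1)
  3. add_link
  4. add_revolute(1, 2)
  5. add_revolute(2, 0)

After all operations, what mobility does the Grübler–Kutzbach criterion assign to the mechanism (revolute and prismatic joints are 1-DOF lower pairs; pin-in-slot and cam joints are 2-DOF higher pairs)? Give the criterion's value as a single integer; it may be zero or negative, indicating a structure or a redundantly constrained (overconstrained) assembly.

(L,J1,J2)=(1,0,0); link0 fixed
link1: (2,0,0)
P 0-1 [J1]: (2,1,0)
link2: (3,1,0)
R 1-2 [J1]: (3,2,0)
R 2-0 [J1]: (3,3,0)
Grübler: 3·2 − 2·3 − 0 = 0

M = 0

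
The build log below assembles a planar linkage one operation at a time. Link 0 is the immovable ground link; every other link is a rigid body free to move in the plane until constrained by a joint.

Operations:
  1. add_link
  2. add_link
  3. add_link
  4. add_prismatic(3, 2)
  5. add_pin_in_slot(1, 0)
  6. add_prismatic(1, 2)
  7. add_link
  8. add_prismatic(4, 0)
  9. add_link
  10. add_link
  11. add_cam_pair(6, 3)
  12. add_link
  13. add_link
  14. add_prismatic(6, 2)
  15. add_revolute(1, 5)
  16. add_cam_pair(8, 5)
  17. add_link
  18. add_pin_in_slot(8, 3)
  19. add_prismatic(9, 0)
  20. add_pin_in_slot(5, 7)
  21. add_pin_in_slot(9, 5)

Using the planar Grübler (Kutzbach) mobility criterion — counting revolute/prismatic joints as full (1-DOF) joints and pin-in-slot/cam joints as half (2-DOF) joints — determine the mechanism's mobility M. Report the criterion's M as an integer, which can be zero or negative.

ground; <1,0,0>
#1 <2,0,0>
#2 <3,0,0>
#3 <4,0,0>
P:3↔2 J1 <4,1,0>
PS:1↔0 J2 <4,1,1>
P:1↔2 J1 <4,2,1>
#4 <5,2,1>
P:4↔0 J1 <5,3,1>
#5 <6,3,1>
#6 <7,3,1>
C:6↔3 J2 <7,3,2>
#7 <8,3,2>
#8 <9,3,2>
P:6↔2 J1 <9,4,2>
R:1↔5 J1 <9,5,2>
C:8↔5 J2 <9,5,3>
#9 <10,5,3>
PS:8↔3 J2 <10,5,4>
P:9↔0 J1 <10,6,4>
PS:5↔7 J2 <10,6,5>
PS:9↔5 J2 <10,6,6>
3×9 − 2×6 − 1×6 = 9

M = 9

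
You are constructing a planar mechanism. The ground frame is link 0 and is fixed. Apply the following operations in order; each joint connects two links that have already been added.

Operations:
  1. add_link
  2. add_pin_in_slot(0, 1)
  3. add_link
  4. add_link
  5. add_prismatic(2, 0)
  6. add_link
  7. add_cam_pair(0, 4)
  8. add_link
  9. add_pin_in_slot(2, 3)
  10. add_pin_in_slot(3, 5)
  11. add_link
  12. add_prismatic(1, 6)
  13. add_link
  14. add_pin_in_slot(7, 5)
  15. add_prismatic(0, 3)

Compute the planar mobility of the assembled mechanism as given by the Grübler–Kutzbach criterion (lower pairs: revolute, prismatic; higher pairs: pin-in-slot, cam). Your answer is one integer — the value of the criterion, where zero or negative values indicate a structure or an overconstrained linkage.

M = 10

ground; <1,0,0>
#1 <2,0,0>
PS:0↔1 J2 <2,0,1>
#2 <3,0,1>
#3 <4,0,1>
P:2↔0 J1 <4,1,1>
#4 <5,1,1>
C:0↔4 J2 <5,1,2>
#5 <6,1,2>
PS:2↔3 J2 <6,1,3>
PS:3↔5 J2 <6,1,4>
#6 <7,1,4>
P:1↔6 J1 <7,2,4>
#7 <8,2,4>
PS:7↔5 J2 <8,2,5>
P:0↔3 J1 <8,3,5>
3×7 − 2×3 − 1×5 = 10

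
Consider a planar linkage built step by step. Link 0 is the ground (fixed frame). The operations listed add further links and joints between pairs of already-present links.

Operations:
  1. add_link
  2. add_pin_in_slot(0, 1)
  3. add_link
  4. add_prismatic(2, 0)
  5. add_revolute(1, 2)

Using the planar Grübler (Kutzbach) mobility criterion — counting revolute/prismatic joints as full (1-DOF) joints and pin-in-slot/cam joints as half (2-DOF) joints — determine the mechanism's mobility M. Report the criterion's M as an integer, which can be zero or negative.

M = 1

L=1 J1=0 J2=0
add link → L=2 J1=0 J2=0
PS@0,1 dof=2 J2 → L=2 J1=0 J2=1
add link → L=3 J1=0 J2=1
P@2,0 dof=1 J1 → L=3 J1=1 J2=1
R@1,2 dof=1 J1 → L=3 J1=2 J2=1
M=3(L−1)−2J1−J2=3·2−2·2−1=1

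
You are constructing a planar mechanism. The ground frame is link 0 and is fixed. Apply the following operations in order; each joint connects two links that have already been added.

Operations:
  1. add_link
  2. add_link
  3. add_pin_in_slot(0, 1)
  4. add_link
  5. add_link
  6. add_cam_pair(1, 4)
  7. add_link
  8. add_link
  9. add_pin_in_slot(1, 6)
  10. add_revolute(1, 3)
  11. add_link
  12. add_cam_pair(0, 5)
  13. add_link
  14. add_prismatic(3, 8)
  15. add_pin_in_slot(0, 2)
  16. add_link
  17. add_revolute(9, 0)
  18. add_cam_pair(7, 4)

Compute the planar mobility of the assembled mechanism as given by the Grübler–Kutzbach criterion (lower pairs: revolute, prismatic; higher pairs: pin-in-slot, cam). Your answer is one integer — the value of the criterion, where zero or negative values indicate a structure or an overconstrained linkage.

ground; <1,0,0>
#1 <2,0,0>
#2 <3,0,0>
PS:0↔1 J2 <3,0,1>
#3 <4,0,1>
#4 <5,0,1>
C:1↔4 J2 <5,0,2>
#5 <6,0,2>
#6 <7,0,2>
PS:1↔6 J2 <7,0,3>
R:1↔3 J1 <7,1,3>
#7 <8,1,3>
C:0↔5 J2 <8,1,4>
#8 <9,1,4>
P:3↔8 J1 <9,2,4>
PS:0↔2 J2 <9,2,5>
#9 <10,2,5>
R:9↔0 J1 <10,3,5>
C:7↔4 J2 <10,3,6>
3×9 − 2×3 − 1×6 = 15

M = 15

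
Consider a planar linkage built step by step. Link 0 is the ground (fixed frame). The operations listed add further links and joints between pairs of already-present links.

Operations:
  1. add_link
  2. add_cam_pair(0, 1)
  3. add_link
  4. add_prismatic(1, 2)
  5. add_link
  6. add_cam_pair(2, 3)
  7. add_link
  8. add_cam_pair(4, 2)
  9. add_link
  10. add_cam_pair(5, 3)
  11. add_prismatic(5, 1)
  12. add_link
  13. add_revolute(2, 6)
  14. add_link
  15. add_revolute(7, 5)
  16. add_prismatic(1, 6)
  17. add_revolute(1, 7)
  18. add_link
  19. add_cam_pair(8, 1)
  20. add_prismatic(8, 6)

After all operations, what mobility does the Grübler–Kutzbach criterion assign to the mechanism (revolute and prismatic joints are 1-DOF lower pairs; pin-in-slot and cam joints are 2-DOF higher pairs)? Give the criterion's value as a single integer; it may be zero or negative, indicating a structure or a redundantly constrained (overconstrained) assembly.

ground; <1,0,0>
#1 <2,0,0>
C:0↔1 J2 <2,0,1>
#2 <3,0,1>
P:1↔2 J1 <3,1,1>
#3 <4,1,1>
C:2↔3 J2 <4,1,2>
#4 <5,1,2>
C:4↔2 J2 <5,1,3>
#5 <6,1,3>
C:5↔3 J2 <6,1,4>
P:5↔1 J1 <6,2,4>
#6 <7,2,4>
R:2↔6 J1 <7,3,4>
#7 <8,3,4>
R:7↔5 J1 <8,4,4>
P:1↔6 J1 <8,5,4>
R:1↔7 J1 <8,6,4>
#8 <9,6,4>
C:8↔1 J2 <9,6,5>
P:8↔6 J1 <9,7,5>
3×8 − 2×7 − 1×5 = 5

M = 5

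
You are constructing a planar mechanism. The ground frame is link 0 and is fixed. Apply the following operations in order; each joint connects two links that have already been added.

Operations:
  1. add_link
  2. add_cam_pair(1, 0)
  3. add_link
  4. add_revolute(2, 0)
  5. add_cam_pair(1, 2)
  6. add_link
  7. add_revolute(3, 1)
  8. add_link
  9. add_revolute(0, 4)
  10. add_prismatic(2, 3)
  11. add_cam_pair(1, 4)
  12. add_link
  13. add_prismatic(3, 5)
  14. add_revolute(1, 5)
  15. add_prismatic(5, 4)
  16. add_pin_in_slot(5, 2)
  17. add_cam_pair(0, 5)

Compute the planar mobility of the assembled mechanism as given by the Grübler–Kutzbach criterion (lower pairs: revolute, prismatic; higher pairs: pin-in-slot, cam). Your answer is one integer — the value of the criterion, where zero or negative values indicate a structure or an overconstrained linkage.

link 0 = ground. State L|J1|J2 = 1|0|0
+link1  2|0|0
C(1,0) f=2→J2  2|0|1
+link2  3|0|1
R(2,0) f=1→J1  3|1|1
C(1,2) f=2→J2  3|1|2
+link3  4|1|2
R(3,1) f=1→J1  4|2|2
+link4  5|2|2
R(0,4) f=1→J1  5|3|2
P(2,3) f=1→J1  5|4|2
C(1,4) f=2→J2  5|4|3
+link5  6|4|3
P(3,5) f=1→J1  6|5|3
R(1,5) f=1→J1  6|6|3
P(5,4) f=1→J1  6|7|3
PS(5,2) f=2→J2  6|7|4
C(0,5) f=2→J2  6|7|5
M = 3(6−1)−2·7−5 = 15−14−5 = -4

M = -4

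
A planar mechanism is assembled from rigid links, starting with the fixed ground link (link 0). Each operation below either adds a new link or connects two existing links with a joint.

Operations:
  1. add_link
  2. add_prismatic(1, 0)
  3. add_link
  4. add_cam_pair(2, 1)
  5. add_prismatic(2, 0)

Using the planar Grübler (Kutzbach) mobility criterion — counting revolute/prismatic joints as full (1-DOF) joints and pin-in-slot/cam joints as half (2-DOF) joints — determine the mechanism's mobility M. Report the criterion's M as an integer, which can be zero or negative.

M = 1

link 0 = ground. State L|J1|J2 = 1|0|0
+link1  2|0|0
P(1,0) f=1→J1  2|1|0
+link2  3|1|0
C(2,1) f=2→J2  3|1|1
P(2,0) f=1→J1  3|2|1
M = 3(3−1)−2·2−1 = 6−4−1 = 1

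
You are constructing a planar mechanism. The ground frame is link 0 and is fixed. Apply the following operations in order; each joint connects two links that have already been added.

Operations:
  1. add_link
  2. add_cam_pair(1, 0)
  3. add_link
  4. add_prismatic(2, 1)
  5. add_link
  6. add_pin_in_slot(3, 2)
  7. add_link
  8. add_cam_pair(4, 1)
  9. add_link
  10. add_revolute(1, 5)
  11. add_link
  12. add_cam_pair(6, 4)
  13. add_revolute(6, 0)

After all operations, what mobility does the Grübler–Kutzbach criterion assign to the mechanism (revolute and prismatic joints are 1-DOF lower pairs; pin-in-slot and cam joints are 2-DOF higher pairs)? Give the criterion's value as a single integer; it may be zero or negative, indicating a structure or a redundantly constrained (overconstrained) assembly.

M = 8

L=1 J1=0 J2=0
add link → L=2 J1=0 J2=0
C@1,0 dof=2 J2 → L=2 J1=0 J2=1
add link → L=3 J1=0 J2=1
P@2,1 dof=1 J1 → L=3 J1=1 J2=1
add link → L=4 J1=1 J2=1
PS@3,2 dof=2 J2 → L=4 J1=1 J2=2
add link → L=5 J1=1 J2=2
C@4,1 dof=2 J2 → L=5 J1=1 J2=3
add link → L=6 J1=1 J2=3
R@1,5 dof=1 J1 → L=6 J1=2 J2=3
add link → L=7 J1=2 J2=3
C@6,4 dof=2 J2 → L=7 J1=2 J2=4
R@6,0 dof=1 J1 → L=7 J1=3 J2=4
M=3(L−1)−2J1−J2=3·6−2·3−4=8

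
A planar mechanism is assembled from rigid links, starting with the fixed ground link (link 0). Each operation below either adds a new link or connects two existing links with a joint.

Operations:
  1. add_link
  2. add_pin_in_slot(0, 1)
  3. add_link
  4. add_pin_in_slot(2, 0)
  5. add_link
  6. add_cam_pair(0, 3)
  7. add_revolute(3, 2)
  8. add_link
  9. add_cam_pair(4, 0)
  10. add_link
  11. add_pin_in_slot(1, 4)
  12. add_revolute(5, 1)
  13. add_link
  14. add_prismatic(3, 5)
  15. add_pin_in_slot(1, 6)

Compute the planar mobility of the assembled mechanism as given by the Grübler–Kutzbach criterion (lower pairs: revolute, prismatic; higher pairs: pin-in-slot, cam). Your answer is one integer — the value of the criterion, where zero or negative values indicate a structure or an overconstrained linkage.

ground; <1,0,0>
#1 <2,0,0>
PS:0↔1 J2 <2,0,1>
#2 <3,0,1>
PS:2↔0 J2 <3,0,2>
#3 <4,0,2>
C:0↔3 J2 <4,0,3>
R:3↔2 J1 <4,1,3>
#4 <5,1,3>
C:4↔0 J2 <5,1,4>
#5 <6,1,4>
PS:1↔4 J2 <6,1,5>
R:5↔1 J1 <6,2,5>
#6 <7,2,5>
P:3↔5 J1 <7,3,5>
PS:1↔6 J2 <7,3,6>
3×6 − 2×3 − 1×6 = 6

M = 6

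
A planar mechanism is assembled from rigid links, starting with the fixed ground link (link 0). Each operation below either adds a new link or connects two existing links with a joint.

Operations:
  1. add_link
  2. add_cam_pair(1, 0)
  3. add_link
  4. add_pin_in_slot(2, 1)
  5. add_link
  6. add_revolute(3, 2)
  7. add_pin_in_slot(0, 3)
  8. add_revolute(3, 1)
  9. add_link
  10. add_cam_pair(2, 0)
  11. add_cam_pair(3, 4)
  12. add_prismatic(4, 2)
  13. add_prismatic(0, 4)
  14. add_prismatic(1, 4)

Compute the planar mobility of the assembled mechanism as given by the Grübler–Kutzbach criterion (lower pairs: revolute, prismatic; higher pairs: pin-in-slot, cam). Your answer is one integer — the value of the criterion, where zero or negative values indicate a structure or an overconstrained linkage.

(L,J1,J2)=(1,0,0); link0 fixed
link1: (2,0,0)
C 1-0 [J2]: (2,0,1)
link2: (3,0,1)
PS 2-1 [J2]: (3,0,2)
link3: (4,0,2)
R 3-2 [J1]: (4,1,2)
PS 0-3 [J2]: (4,1,3)
R 3-1 [J1]: (4,2,3)
link4: (5,2,3)
C 2-0 [J2]: (5,2,4)
C 3-4 [J2]: (5,2,5)
P 4-2 [J1]: (5,3,5)
P 0-4 [J1]: (5,4,5)
P 1-4 [J1]: (5,5,5)
Grübler: 3·4 − 2·5 − 5 = -3

M = -3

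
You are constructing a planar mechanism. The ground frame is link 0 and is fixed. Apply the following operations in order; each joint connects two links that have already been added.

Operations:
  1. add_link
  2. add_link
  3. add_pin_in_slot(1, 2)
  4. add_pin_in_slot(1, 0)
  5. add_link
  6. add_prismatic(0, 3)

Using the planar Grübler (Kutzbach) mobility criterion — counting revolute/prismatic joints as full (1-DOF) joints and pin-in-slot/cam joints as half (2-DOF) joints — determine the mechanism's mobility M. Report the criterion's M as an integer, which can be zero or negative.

M = 5

(L,J1,J2)=(1,0,0); link0 fixed
link1: (2,0,0)
link2: (3,0,0)
PS 1-2 [J2]: (3,0,1)
PS 1-0 [J2]: (3,0,2)
link3: (4,0,2)
P 0-3 [J1]: (4,1,2)
Grübler: 3·3 − 2·1 − 2 = 5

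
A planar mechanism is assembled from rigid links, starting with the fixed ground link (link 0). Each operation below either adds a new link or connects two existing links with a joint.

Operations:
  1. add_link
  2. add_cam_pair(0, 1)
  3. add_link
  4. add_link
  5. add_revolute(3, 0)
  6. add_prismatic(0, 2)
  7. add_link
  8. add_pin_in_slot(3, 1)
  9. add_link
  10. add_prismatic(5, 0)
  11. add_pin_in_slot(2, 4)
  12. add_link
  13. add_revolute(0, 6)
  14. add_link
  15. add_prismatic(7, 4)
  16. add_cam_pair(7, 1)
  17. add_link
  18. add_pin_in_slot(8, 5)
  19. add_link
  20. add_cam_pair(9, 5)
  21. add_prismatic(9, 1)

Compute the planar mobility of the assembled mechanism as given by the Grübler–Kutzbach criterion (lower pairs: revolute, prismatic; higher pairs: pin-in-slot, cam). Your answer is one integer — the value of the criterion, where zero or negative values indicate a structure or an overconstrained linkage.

M = 9

ground; <1,0,0>
#1 <2,0,0>
C:0↔1 J2 <2,0,1>
#2 <3,0,1>
#3 <4,0,1>
R:3↔0 J1 <4,1,1>
P:0↔2 J1 <4,2,1>
#4 <5,2,1>
PS:3↔1 J2 <5,2,2>
#5 <6,2,2>
P:5↔0 J1 <6,3,2>
PS:2↔4 J2 <6,3,3>
#6 <7,3,3>
R:0↔6 J1 <7,4,3>
#7 <8,4,3>
P:7↔4 J1 <8,5,3>
C:7↔1 J2 <8,5,4>
#8 <9,5,4>
PS:8↔5 J2 <9,5,5>
#9 <10,5,5>
C:9↔5 J2 <10,5,6>
P:9↔1 J1 <10,6,6>
3×9 − 2×6 − 1×6 = 9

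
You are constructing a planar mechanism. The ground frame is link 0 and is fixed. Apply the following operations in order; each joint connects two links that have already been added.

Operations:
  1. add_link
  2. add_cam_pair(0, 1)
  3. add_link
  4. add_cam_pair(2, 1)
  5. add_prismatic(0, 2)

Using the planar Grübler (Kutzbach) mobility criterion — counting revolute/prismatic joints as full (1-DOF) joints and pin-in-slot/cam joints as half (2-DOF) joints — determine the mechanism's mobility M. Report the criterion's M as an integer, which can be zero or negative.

M = 2

ground; <1,0,0>
#1 <2,0,0>
C:0↔1 J2 <2,0,1>
#2 <3,0,1>
C:2↔1 J2 <3,0,2>
P:0↔2 J1 <3,1,2>
3×2 − 2×1 − 1×2 = 2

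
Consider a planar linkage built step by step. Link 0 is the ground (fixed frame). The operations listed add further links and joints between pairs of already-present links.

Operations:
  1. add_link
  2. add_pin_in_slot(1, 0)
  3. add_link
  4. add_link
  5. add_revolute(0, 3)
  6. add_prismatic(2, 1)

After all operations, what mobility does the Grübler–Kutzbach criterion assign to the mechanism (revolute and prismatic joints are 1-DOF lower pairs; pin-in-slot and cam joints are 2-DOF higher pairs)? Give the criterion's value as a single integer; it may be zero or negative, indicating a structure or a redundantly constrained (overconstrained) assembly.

M = 4

(L,J1,J2)=(1,0,0); link0 fixed
link1: (2,0,0)
PS 1-0 [J2]: (2,0,1)
link2: (3,0,1)
link3: (4,0,1)
R 0-3 [J1]: (4,1,1)
P 2-1 [J1]: (4,2,1)
Grübler: 3·3 − 2·2 − 1 = 4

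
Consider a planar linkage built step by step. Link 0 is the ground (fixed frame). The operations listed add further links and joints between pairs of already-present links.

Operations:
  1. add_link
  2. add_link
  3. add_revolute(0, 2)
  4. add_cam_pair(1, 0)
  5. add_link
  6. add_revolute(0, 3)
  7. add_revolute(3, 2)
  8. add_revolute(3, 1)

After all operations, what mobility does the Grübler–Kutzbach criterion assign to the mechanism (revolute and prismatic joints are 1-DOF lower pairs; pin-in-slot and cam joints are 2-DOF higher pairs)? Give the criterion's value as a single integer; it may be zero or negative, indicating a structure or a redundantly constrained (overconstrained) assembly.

(L,J1,J2)=(1,0,0); link0 fixed
link1: (2,0,0)
link2: (3,0,0)
R 0-2 [J1]: (3,1,0)
C 1-0 [J2]: (3,1,1)
link3: (4,1,1)
R 0-3 [J1]: (4,2,1)
R 3-2 [J1]: (4,3,1)
R 3-1 [J1]: (4,4,1)
Grübler: 3·3 − 2·4 − 1 = 0

M = 0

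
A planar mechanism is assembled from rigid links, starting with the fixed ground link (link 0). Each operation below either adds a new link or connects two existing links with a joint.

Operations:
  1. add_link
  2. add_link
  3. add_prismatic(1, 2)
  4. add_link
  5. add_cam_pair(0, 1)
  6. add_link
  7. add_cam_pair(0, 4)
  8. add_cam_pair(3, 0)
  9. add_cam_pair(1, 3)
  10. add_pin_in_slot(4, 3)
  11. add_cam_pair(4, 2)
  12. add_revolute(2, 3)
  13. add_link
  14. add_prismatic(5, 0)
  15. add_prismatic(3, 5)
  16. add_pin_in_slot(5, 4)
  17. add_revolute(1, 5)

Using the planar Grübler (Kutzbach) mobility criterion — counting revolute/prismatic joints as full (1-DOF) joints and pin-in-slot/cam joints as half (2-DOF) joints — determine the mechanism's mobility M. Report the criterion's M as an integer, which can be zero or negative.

(L,J1,J2)=(1,0,0); link0 fixed
link1: (2,0,0)
link2: (3,0,0)
P 1-2 [J1]: (3,1,0)
link3: (4,1,0)
C 0-1 [J2]: (4,1,1)
link4: (5,1,1)
C 0-4 [J2]: (5,1,2)
C 3-0 [J2]: (5,1,3)
C 1-3 [J2]: (5,1,4)
PS 4-3 [J2]: (5,1,5)
C 4-2 [J2]: (5,1,6)
R 2-3 [J1]: (5,2,6)
link5: (6,2,6)
P 5-0 [J1]: (6,3,6)
P 3-5 [J1]: (6,4,6)
PS 5-4 [J2]: (6,4,7)
R 1-5 [J1]: (6,5,7)
Grübler: 3·5 − 2·5 − 7 = -2

M = -2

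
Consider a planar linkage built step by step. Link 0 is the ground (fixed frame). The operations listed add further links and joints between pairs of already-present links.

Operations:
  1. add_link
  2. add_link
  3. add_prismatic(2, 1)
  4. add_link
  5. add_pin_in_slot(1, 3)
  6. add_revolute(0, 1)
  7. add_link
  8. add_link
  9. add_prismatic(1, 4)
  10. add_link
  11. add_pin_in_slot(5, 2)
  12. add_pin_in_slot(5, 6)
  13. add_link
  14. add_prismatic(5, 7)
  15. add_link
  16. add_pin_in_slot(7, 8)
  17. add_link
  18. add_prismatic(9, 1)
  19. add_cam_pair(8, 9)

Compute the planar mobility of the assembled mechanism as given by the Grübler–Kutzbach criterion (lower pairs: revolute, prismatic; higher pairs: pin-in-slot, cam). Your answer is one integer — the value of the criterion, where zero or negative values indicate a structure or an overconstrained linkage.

M = 12

ground; <1,0,0>
#1 <2,0,0>
#2 <3,0,0>
P:2↔1 J1 <3,1,0>
#3 <4,1,0>
PS:1↔3 J2 <4,1,1>
R:0↔1 J1 <4,2,1>
#4 <5,2,1>
#5 <6,2,1>
P:1↔4 J1 <6,3,1>
#6 <7,3,1>
PS:5↔2 J2 <7,3,2>
PS:5↔6 J2 <7,3,3>
#7 <8,3,3>
P:5↔7 J1 <8,4,3>
#8 <9,4,3>
PS:7↔8 J2 <9,4,4>
#9 <10,4,4>
P:9↔1 J1 <10,5,4>
C:8↔9 J2 <10,5,5>
3×9 − 2×5 − 1×5 = 12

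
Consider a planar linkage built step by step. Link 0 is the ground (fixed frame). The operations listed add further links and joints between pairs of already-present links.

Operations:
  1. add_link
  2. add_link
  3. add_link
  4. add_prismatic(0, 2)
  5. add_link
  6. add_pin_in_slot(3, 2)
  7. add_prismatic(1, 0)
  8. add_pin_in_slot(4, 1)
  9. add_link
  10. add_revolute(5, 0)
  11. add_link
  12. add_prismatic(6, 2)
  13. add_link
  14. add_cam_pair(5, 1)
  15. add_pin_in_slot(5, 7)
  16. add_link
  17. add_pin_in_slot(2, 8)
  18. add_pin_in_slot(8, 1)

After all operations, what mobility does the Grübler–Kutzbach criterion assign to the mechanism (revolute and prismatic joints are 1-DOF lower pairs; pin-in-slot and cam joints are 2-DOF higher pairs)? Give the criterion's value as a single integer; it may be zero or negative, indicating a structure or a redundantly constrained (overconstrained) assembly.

[1;0;0] (link 0 is ground)
L+ [2;0;0]
L+ [3;0;0]
L+ [4;0;0]
P(0,2)∈J1 [4;1;0]
L+ [5;1;0]
PS(3,2)∈J2 [5;1;1]
P(1,0)∈J1 [5;2;1]
PS(4,1)∈J2 [5;2;2]
L+ [6;2;2]
R(5,0)∈J1 [6;3;2]
L+ [7;3;2]
P(6,2)∈J1 [7;4;2]
L+ [8;4;2]
C(5,1)∈J2 [8;4;3]
PS(5,7)∈J2 [8;4;4]
L+ [9;4;4]
PS(2,8)∈J2 [9;4;5]
PS(8,1)∈J2 [9;4;6]
mobility = 24 − 8 − 6 = 10

M = 10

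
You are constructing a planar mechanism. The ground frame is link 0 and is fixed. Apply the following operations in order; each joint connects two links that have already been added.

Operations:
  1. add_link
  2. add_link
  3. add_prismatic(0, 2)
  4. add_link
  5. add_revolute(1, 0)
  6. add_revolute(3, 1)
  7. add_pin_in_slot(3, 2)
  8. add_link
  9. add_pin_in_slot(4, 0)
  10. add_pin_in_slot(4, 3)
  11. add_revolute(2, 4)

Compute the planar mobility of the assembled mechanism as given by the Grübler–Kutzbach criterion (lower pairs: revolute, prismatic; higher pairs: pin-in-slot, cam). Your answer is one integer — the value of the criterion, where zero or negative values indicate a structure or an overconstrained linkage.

M = 1

L=1 J1=0 J2=0
add link → L=2 J1=0 J2=0
add link → L=3 J1=0 J2=0
P@0,2 dof=1 J1 → L=3 J1=1 J2=0
add link → L=4 J1=1 J2=0
R@1,0 dof=1 J1 → L=4 J1=2 J2=0
R@3,1 dof=1 J1 → L=4 J1=3 J2=0
PS@3,2 dof=2 J2 → L=4 J1=3 J2=1
add link → L=5 J1=3 J2=1
PS@4,0 dof=2 J2 → L=5 J1=3 J2=2
PS@4,3 dof=2 J2 → L=5 J1=3 J2=3
R@2,4 dof=1 J1 → L=5 J1=4 J2=3
M=3(L−1)−2J1−J2=3·4−2·4−3=1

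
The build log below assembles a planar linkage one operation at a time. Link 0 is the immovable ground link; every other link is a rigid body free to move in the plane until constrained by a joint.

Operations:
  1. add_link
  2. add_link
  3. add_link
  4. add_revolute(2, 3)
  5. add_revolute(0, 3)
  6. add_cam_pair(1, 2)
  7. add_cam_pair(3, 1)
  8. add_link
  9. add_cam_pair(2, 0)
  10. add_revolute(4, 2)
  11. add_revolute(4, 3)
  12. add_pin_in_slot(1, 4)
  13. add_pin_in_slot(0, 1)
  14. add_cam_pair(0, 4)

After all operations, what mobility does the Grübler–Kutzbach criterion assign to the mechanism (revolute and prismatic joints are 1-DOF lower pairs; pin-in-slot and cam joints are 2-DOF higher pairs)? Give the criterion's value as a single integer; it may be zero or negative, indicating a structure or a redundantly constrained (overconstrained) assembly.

L=1 J1=0 J2=0
add link → L=2 J1=0 J2=0
add link → L=3 J1=0 J2=0
add link → L=4 J1=0 J2=0
R@2,3 dof=1 J1 → L=4 J1=1 J2=0
R@0,3 dof=1 J1 → L=4 J1=2 J2=0
C@1,2 dof=2 J2 → L=4 J1=2 J2=1
C@3,1 dof=2 J2 → L=4 J1=2 J2=2
add link → L=5 J1=2 J2=2
C@2,0 dof=2 J2 → L=5 J1=2 J2=3
R@4,2 dof=1 J1 → L=5 J1=3 J2=3
R@4,3 dof=1 J1 → L=5 J1=4 J2=3
PS@1,4 dof=2 J2 → L=5 J1=4 J2=4
PS@0,1 dof=2 J2 → L=5 J1=4 J2=5
C@0,4 dof=2 J2 → L=5 J1=4 J2=6
M=3(L−1)−2J1−J2=3·4−2·4−6=-2

M = -2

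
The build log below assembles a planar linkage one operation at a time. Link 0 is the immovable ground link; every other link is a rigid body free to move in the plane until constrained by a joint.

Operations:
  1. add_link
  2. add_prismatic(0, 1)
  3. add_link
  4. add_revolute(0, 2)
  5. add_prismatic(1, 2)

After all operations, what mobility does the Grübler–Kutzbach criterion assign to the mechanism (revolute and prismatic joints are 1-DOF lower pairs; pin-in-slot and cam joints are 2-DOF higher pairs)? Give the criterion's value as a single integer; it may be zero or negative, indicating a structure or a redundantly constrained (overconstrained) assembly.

M = 0

L=1 J1=0 J2=0
add link → L=2 J1=0 J2=0
P@0,1 dof=1 J1 → L=2 J1=1 J2=0
add link → L=3 J1=1 J2=0
R@0,2 dof=1 J1 → L=3 J1=2 J2=0
P@1,2 dof=1 J1 → L=3 J1=3 J2=0
M=3(L−1)−2J1−J2=3·2−2·3−0=0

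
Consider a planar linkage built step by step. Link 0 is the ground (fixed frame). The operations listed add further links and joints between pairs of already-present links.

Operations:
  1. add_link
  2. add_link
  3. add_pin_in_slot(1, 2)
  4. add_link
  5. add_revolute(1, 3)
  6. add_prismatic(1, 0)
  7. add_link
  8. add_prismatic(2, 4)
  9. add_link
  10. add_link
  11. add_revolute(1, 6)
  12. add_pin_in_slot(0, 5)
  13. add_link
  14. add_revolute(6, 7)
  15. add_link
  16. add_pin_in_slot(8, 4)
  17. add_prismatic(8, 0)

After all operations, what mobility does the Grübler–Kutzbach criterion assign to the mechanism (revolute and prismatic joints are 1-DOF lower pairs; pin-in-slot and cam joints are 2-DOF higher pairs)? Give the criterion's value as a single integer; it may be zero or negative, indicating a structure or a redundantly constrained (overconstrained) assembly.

L=1 J1=0 J2=0
add link → L=2 J1=0 J2=0
add link → L=3 J1=0 J2=0
PS@1,2 dof=2 J2 → L=3 J1=0 J2=1
add link → L=4 J1=0 J2=1
R@1,3 dof=1 J1 → L=4 J1=1 J2=1
P@1,0 dof=1 J1 → L=4 J1=2 J2=1
add link → L=5 J1=2 J2=1
P@2,4 dof=1 J1 → L=5 J1=3 J2=1
add link → L=6 J1=3 J2=1
add link → L=7 J1=3 J2=1
R@1,6 dof=1 J1 → L=7 J1=4 J2=1
PS@0,5 dof=2 J2 → L=7 J1=4 J2=2
add link → L=8 J1=4 J2=2
R@6,7 dof=1 J1 → L=8 J1=5 J2=2
add link → L=9 J1=5 J2=2
PS@8,4 dof=2 J2 → L=9 J1=5 J2=3
P@8,0 dof=1 J1 → L=9 J1=6 J2=3
M=3(L−1)−2J1−J2=3·8−2·6−3=9

M = 9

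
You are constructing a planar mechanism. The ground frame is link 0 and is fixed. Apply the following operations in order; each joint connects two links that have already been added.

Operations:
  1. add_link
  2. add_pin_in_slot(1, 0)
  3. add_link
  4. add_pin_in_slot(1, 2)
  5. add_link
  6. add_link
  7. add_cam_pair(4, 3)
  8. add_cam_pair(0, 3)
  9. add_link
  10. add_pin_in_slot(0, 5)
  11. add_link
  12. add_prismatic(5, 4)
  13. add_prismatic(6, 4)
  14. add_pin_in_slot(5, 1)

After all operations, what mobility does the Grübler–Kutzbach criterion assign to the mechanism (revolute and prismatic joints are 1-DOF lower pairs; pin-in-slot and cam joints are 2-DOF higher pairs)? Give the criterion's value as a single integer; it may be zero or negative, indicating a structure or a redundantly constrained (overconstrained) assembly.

M = 8

link 0 = ground. State L|J1|J2 = 1|0|0
+link1  2|0|0
PS(1,0) f=2→J2  2|0|1
+link2  3|0|1
PS(1,2) f=2→J2  3|0|2
+link3  4|0|2
+link4  5|0|2
C(4,3) f=2→J2  5|0|3
C(0,3) f=2→J2  5|0|4
+link5  6|0|4
PS(0,5) f=2→J2  6|0|5
+link6  7|0|5
P(5,4) f=1→J1  7|1|5
P(6,4) f=1→J1  7|2|5
PS(5,1) f=2→J2  7|2|6
M = 3(7−1)−2·2−6 = 18−4−6 = 8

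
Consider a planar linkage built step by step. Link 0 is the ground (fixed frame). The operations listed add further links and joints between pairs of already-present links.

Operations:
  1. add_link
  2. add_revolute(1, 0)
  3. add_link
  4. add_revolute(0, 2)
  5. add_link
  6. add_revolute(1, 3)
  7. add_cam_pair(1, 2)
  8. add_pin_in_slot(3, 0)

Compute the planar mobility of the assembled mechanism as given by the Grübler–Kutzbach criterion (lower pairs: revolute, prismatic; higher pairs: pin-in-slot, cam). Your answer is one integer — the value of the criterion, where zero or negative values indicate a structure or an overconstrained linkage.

M = 1

L=1 J1=0 J2=0
add link → L=2 J1=0 J2=0
R@1,0 dof=1 J1 → L=2 J1=1 J2=0
add link → L=3 J1=1 J2=0
R@0,2 dof=1 J1 → L=3 J1=2 J2=0
add link → L=4 J1=2 J2=0
R@1,3 dof=1 J1 → L=4 J1=3 J2=0
C@1,2 dof=2 J2 → L=4 J1=3 J2=1
PS@3,0 dof=2 J2 → L=4 J1=3 J2=2
M=3(L−1)−2J1−J2=3·3−2·3−2=1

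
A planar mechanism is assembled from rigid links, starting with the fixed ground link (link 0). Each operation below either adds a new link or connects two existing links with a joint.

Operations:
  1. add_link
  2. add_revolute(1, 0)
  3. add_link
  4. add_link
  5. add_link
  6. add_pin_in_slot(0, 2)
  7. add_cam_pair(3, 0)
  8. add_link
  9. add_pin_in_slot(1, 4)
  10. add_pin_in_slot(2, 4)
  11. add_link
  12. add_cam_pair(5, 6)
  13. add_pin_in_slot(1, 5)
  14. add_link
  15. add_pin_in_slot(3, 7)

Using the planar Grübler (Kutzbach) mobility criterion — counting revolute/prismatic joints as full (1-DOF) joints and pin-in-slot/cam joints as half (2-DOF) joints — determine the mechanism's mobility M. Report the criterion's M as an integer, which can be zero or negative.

L=1 J1=0 J2=0
add link → L=2 J1=0 J2=0
R@1,0 dof=1 J1 → L=2 J1=1 J2=0
add link → L=3 J1=1 J2=0
add link → L=4 J1=1 J2=0
add link → L=5 J1=1 J2=0
PS@0,2 dof=2 J2 → L=5 J1=1 J2=1
C@3,0 dof=2 J2 → L=5 J1=1 J2=2
add link → L=6 J1=1 J2=2
PS@1,4 dof=2 J2 → L=6 J1=1 J2=3
PS@2,4 dof=2 J2 → L=6 J1=1 J2=4
add link → L=7 J1=1 J2=4
C@5,6 dof=2 J2 → L=7 J1=1 J2=5
PS@1,5 dof=2 J2 → L=7 J1=1 J2=6
add link → L=8 J1=1 J2=6
PS@3,7 dof=2 J2 → L=8 J1=1 J2=7
M=3(L−1)−2J1−J2=3·7−2·1−7=12

M = 12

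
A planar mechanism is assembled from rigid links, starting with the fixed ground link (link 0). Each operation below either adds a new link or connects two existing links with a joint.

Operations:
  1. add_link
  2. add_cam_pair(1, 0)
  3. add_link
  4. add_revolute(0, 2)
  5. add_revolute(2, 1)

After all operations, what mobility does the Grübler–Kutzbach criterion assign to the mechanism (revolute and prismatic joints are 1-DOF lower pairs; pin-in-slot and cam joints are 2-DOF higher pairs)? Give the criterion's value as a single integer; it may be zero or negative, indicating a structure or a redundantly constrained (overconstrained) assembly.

[1;0;0] (link 0 is ground)
L+ [2;0;0]
C(1,0)∈J2 [2;0;1]
L+ [3;0;1]
R(0,2)∈J1 [3;1;1]
R(2,1)∈J1 [3;2;1]
mobility = 6 − 4 − 1 = 1

M = 1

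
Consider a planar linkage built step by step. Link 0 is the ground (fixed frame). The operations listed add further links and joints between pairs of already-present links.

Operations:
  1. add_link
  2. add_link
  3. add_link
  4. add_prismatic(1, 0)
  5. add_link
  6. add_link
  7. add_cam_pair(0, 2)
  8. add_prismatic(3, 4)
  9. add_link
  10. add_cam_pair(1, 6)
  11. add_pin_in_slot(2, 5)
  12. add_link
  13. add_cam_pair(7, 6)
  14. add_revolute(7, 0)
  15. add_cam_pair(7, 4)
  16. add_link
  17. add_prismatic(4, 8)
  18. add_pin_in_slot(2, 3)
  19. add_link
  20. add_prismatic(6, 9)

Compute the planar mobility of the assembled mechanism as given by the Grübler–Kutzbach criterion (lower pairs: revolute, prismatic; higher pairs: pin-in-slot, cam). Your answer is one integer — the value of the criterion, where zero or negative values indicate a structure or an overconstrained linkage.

[1;0;0] (link 0 is ground)
L+ [2;0;0]
L+ [3;0;0]
L+ [4;0;0]
P(1,0)∈J1 [4;1;0]
L+ [5;1;0]
L+ [6;1;0]
C(0,2)∈J2 [6;1;1]
P(3,4)∈J1 [6;2;1]
L+ [7;2;1]
C(1,6)∈J2 [7;2;2]
PS(2,5)∈J2 [7;2;3]
L+ [8;2;3]
C(7,6)∈J2 [8;2;4]
R(7,0)∈J1 [8;3;4]
C(7,4)∈J2 [8;3;5]
L+ [9;3;5]
P(4,8)∈J1 [9;4;5]
PS(2,3)∈J2 [9;4;6]
L+ [10;4;6]
P(6,9)∈J1 [10;5;6]
mobility = 27 − 10 − 6 = 11

M = 11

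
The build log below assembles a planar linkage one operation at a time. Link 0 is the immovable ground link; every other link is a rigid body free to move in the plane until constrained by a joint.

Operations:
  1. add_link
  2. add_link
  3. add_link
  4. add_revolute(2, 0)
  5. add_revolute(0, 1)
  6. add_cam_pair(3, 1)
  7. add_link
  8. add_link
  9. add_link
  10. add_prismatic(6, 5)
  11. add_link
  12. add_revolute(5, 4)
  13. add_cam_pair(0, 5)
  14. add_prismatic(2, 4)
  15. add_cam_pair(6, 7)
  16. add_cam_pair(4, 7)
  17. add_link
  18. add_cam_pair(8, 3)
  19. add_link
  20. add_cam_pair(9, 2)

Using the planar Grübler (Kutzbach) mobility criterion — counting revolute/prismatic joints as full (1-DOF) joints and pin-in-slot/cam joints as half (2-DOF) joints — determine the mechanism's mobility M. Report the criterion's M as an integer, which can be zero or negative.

M = 11

[1;0;0] (link 0 is ground)
L+ [2;0;0]
L+ [3;0;0]
L+ [4;0;0]
R(2,0)∈J1 [4;1;0]
R(0,1)∈J1 [4;2;0]
C(3,1)∈J2 [4;2;1]
L+ [5;2;1]
L+ [6;2;1]
L+ [7;2;1]
P(6,5)∈J1 [7;3;1]
L+ [8;3;1]
R(5,4)∈J1 [8;4;1]
C(0,5)∈J2 [8;4;2]
P(2,4)∈J1 [8;5;2]
C(6,7)∈J2 [8;5;3]
C(4,7)∈J2 [8;5;4]
L+ [9;5;4]
C(8,3)∈J2 [9;5;5]
L+ [10;5;5]
C(9,2)∈J2 [10;5;6]
mobility = 27 − 10 − 6 = 11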